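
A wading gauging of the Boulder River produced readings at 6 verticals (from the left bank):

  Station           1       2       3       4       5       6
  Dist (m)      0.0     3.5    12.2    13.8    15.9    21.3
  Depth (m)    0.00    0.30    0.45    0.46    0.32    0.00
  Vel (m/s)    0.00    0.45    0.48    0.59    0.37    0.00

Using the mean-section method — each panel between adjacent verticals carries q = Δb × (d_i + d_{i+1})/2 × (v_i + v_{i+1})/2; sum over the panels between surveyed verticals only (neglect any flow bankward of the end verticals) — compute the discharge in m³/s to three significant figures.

Panel 1-2: Δb = 3.5 m, d̄ = (0.00+0.30)/2 = 0.15, v̄ = (0.00+0.45)/2 = 0.225 → q = 3.5×0.15×0.225 = 0.1181 m³/s
Panel 2-3: Δb = 8.7 m, d̄ = (0.30+0.45)/2 = 0.375, v̄ = (0.45+0.48)/2 = 0.465 → q = 8.7×0.375×0.465 = 1.517 m³/s
Panel 3-4: Δb = 1.6 m, d̄ = (0.45+0.46)/2 = 0.455, v̄ = (0.48+0.59)/2 = 0.535 → q = 1.6×0.455×0.535 = 0.3895 m³/s
Panel 4-5: Δb = 2.1 m, d̄ = (0.46+0.32)/2 = 0.39, v̄ = (0.59+0.37)/2 = 0.48 → q = 2.1×0.39×0.48 = 0.3931 m³/s
Panel 5-6: Δb = 5.4 m, d̄ = (0.32+0.00)/2 = 0.16, v̄ = (0.37+0.00)/2 = 0.185 → q = 5.4×0.16×0.185 = 0.1598 m³/s
Q = Σ q = 2.578 m³/s

2.58 m³/s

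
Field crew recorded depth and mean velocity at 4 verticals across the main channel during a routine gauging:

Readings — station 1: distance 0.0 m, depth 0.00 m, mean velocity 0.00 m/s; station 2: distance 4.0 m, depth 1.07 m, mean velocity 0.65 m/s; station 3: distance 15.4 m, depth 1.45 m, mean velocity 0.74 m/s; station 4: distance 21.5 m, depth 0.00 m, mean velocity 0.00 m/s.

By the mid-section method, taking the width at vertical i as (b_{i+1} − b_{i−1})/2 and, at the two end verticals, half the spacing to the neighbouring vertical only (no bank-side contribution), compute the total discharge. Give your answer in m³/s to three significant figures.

14.7 m³/s

w_2 = (15.4 − 0.0)/2 = 7.7 m; q_2 = 0.65 × 1.07 × 7.7 = 5.355 m³/s
w_3 = (21.5 − 4.0)/2 = 8.75 m; q_3 = 0.74 × 1.45 × 8.75 = 9.389 m³/s
Stations 1, 4 contribute zero (depth or velocity is 0).
Q = Σ qᵢ = 14.74 m³/s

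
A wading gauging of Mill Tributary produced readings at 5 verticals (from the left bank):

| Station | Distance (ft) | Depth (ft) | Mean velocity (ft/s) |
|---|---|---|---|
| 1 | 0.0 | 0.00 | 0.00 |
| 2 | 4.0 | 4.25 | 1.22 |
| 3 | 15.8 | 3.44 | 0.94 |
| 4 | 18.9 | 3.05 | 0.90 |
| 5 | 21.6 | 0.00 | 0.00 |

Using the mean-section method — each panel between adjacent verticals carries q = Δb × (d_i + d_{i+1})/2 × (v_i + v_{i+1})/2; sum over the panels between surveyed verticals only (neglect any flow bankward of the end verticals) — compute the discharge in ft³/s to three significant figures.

Panel 1-2: Δb = 4 ft, d̄ = (0.00+4.25)/2 = 2.125, v̄ = (0.00+1.22)/2 = 0.61 → q = 4×2.125×0.61 = 5.185 ft³/s
Panel 2-3: Δb = 11.8 ft, d̄ = (4.25+3.44)/2 = 3.845, v̄ = (1.22+0.94)/2 = 1.08 → q = 11.8×3.845×1.08 = 49.00 ft³/s
Panel 3-4: Δb = 3.1 ft, d̄ = (3.44+3.05)/2 = 3.245, v̄ = (0.94+0.90)/2 = 0.92 → q = 3.1×3.245×0.92 = 9.255 ft³/s
Panel 4-5: Δb = 2.7 ft, d̄ = (3.05+0.00)/2 = 1.525, v̄ = (0.90+0.00)/2 = 0.45 → q = 2.7×1.525×0.45 = 1.853 ft³/s
Q = Σ q = 65.29 ft³/s

65.3 ft³/s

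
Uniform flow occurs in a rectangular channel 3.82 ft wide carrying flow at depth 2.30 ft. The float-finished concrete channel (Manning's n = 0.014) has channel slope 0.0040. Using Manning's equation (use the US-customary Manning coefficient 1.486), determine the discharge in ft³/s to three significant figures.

60.7 ft³/s

A = b·y = 3.82 × 2.30 = 8.786 ft²
P = b + 2y = 3.82 + 2×2.30 = 8.420 ft
R = A/P = 8.786/8.420 = 1.043 ft
Q = (1.486/n)·A·R^(2/3)·S^(1/2) = (1.486/0.014) × 8.786 × 1.043^(2/3) × 0.0040^(1/2) = 60.68 ft³/s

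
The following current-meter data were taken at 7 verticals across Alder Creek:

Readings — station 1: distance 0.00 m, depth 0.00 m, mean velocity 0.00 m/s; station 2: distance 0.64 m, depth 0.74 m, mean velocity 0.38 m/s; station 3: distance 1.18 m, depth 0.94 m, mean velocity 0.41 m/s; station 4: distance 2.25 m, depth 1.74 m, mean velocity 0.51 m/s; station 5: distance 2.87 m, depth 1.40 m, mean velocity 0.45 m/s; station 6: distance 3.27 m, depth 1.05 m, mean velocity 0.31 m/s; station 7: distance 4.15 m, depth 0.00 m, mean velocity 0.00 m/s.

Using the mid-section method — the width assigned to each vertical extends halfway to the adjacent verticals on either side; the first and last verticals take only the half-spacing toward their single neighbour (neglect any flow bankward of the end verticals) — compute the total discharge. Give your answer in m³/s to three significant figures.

1.76 m³/s

w_2 = (1.18 − 0.00)/2 = 0.59 m; q_2 = 0.38 × 0.74 × 0.59 = 0.1659 m³/s
w_3 = (2.25 − 0.64)/2 = 0.805 m; q_3 = 0.41 × 0.94 × 0.805 = 0.3102 m³/s
w_4 = (2.87 − 1.18)/2 = 0.845 m; q_4 = 0.51 × 1.74 × 0.845 = 0.7499 m³/s
w_5 = (3.27 − 2.25)/2 = 0.51 m; q_5 = 0.45 × 1.40 × 0.51 = 0.3213 m³/s
w_6 = (4.15 − 2.87)/2 = 0.64 m; q_6 = 0.31 × 1.05 × 0.64 = 0.2083 m³/s
Stations 1, 7 contribute zero (depth or velocity is 0).
Q = Σ qᵢ = 1.756 m³/s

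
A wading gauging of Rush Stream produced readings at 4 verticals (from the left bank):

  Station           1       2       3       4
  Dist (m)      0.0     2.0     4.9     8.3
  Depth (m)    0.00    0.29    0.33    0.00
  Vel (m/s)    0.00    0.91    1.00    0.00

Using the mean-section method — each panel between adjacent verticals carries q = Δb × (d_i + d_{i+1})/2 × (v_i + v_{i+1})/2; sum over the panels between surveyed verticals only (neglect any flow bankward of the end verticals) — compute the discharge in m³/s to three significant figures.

Panel 1-2: Δb = 2 m, d̄ = (0.00+0.29)/2 = 0.145, v̄ = (0.00+0.91)/2 = 0.455 → q = 2×0.145×0.455 = 0.1320 m³/s
Panel 2-3: Δb = 2.9 m, d̄ = (0.29+0.33)/2 = 0.31, v̄ = (0.91+1.00)/2 = 0.955 → q = 2.9×0.31×0.955 = 0.8585 m³/s
Panel 3-4: Δb = 3.4 m, d̄ = (0.33+0.00)/2 = 0.165, v̄ = (1.00+0.00)/2 = 0.5 → q = 3.4×0.165×0.5 = 0.2805 m³/s
Q = Σ q = 1.271 m³/s

1.27 m³/s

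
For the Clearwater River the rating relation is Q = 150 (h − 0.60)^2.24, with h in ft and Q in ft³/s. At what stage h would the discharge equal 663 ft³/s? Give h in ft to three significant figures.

2.54 ft

h − h₀ = (Q/C)^(1/b) = (663/150)^(1/2.24) = 1.941 ft
h = 0.60 + 1.941 = 2.541 ft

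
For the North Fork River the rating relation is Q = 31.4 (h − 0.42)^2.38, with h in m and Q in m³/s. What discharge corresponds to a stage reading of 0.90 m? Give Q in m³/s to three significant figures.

5.47 m³/s

Q = 31.4 × (0.90 − 0.42)^2.38 = 31.4 × 0.48^2.38 = 5.474 m³/s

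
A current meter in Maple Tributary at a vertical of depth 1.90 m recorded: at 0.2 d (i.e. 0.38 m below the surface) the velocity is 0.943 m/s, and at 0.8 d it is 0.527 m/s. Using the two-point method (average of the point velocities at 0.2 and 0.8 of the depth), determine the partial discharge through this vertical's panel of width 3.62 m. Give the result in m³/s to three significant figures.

5.06 m³/s

v̄ = (0.943 + 0.527) / 2 = 0.7350 m/s
q = v̄ × d × w = 0.7350 × 1.90 × 3.62 = 5.055 m³/s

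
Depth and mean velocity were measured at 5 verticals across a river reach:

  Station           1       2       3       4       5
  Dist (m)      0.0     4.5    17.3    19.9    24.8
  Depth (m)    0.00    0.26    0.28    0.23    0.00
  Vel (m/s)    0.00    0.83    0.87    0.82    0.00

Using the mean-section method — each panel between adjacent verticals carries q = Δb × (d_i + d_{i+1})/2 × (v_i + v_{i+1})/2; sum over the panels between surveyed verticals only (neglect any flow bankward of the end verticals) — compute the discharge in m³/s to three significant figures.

3.97 m³/s

Panel 1-2: Δb = 4.5 m, d̄ = (0.00+0.26)/2 = 0.13, v̄ = (0.00+0.83)/2 = 0.415 → q = 4.5×0.13×0.415 = 0.2428 m³/s
Panel 2-3: Δb = 12.8 m, d̄ = (0.26+0.28)/2 = 0.27, v̄ = (0.83+0.87)/2 = 0.85 → q = 12.8×0.27×0.85 = 2.938 m³/s
Panel 3-4: Δb = 2.6 m, d̄ = (0.28+0.23)/2 = 0.255, v̄ = (0.87+0.82)/2 = 0.845 → q = 2.6×0.255×0.845 = 0.5602 m³/s
Panel 4-5: Δb = 4.9 m, d̄ = (0.23+0.00)/2 = 0.115, v̄ = (0.82+0.00)/2 = 0.41 → q = 4.9×0.115×0.41 = 0.2310 m³/s
Q = Σ q = 3.972 m³/s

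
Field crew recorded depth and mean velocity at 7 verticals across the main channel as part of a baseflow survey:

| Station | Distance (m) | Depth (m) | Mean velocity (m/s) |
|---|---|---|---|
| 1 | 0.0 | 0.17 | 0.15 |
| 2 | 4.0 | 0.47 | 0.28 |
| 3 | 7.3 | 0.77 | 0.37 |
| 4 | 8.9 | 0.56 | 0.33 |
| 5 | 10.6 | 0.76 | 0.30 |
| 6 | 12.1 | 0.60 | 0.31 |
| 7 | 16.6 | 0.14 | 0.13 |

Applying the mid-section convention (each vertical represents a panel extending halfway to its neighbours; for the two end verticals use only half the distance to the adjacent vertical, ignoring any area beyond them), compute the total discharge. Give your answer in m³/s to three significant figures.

w_1 = (4.0 − 0.0)/2 = 2 m; q_1 = 0.15 × 0.17 × 2 = 0.05100 m³/s
w_2 = (7.3 − 0.0)/2 = 3.65 m; q_2 = 0.28 × 0.47 × 3.65 = 0.4803 m³/s
w_3 = (8.9 − 4.0)/2 = 2.45 m; q_3 = 0.37 × 0.77 × 2.45 = 0.6980 m³/s
w_4 = (10.6 − 7.3)/2 = 1.65 m; q_4 = 0.33 × 0.56 × 1.65 = 0.3049 m³/s
w_5 = (12.1 − 8.9)/2 = 1.6 m; q_5 = 0.30 × 0.76 × 1.6 = 0.3648 m³/s
w_6 = (16.6 − 10.6)/2 = 3 m; q_6 = 0.31 × 0.60 × 3 = 0.5580 m³/s
w_7 = (16.6 − 12.1)/2 = 2.25 m; q_7 = 0.13 × 0.14 × 2.25 = 0.04095 m³/s
Q = Σ qᵢ = 2.498 m³/s

2.50 m³/s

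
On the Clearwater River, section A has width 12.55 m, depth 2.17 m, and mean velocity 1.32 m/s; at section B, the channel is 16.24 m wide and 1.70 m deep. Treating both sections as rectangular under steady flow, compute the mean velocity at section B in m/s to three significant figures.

1.30 m/s

Q = A₁V₁ = (12.55×2.17) × 1.32 = 35.95 m³/s
A₂ = 16.24 × 1.70 = 27.61 m²
V₂ = Q/A₂ = 35.95/27.61 = 1.302 m/s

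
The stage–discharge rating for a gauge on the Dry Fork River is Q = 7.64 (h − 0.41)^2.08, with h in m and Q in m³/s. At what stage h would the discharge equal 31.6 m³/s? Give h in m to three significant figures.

h − h₀ = (Q/C)^(1/b) = (31.6/7.64)^(1/2.08) = 1.979 m
h = 0.41 + 1.979 = 2.389 m

2.39 m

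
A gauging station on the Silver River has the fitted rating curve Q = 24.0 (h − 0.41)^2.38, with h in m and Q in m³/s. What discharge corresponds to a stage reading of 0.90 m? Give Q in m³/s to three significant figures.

4.39 m³/s

Q = 24.0 × (0.90 − 0.41)^2.38 = 24.0 × 0.49^2.38 = 4.394 m³/s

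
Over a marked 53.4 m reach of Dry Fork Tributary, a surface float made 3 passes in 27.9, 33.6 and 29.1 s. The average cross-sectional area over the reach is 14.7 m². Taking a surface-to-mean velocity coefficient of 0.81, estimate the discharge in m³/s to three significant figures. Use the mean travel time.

t̄ = (27.9 + 33.6 + 29.1) / 3 = 30.2 s
v_surface = L / t̄ = 53.4 / 30.2 = 1.768 m/s
v_mean = 0.81 × 1.768 = 1.432 m/s
Q = A × v_mean = 14.7 × 1.432 = 21.05 m³/s

21.1 m³/s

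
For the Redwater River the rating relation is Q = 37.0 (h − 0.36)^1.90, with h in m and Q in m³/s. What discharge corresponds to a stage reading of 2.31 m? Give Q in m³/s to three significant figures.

132 m³/s

Q = 37.0 × (2.31 − 0.36)^1.90 = 37.0 × 1.95^1.90 = 131.6 m³/s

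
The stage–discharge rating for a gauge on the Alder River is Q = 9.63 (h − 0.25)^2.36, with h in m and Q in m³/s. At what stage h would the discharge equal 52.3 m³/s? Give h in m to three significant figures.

2.30 m

h − h₀ = (Q/C)^(1/b) = (52.3/9.63)^(1/2.36) = 2.048 m
h = 0.25 + 2.048 = 2.298 m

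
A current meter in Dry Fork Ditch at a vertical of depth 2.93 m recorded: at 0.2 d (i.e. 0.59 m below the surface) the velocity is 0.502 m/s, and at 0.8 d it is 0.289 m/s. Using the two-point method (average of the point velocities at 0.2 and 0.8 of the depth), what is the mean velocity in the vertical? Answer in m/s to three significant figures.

v̄ = (0.502 + 0.289) / 2 = 0.3955 m/s

0.396 m/s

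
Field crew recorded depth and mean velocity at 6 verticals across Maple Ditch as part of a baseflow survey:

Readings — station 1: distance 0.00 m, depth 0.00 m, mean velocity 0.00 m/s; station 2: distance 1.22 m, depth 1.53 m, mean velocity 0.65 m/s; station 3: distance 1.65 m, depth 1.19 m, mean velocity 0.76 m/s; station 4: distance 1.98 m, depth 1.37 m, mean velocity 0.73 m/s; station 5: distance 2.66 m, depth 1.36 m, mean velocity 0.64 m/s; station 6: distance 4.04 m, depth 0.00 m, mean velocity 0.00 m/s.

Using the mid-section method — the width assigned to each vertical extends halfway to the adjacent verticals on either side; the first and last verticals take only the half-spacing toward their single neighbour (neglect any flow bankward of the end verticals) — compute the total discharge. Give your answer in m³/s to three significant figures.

2.57 m³/s

w_2 = (1.65 − 0.00)/2 = 0.825 m; q_2 = 0.65 × 1.53 × 0.825 = 0.8205 m³/s
w_3 = (1.98 − 1.22)/2 = 0.38 m; q_3 = 0.76 × 1.19 × 0.38 = 0.3437 m³/s
w_4 = (2.66 − 1.65)/2 = 0.505 m; q_4 = 0.73 × 1.37 × 0.505 = 0.5051 m³/s
w_5 = (4.04 − 1.98)/2 = 1.03 m; q_5 = 0.64 × 1.36 × 1.03 = 0.8965 m³/s
Stations 1, 6 contribute zero (depth or velocity is 0).
Q = Σ qᵢ = 2.566 m³/s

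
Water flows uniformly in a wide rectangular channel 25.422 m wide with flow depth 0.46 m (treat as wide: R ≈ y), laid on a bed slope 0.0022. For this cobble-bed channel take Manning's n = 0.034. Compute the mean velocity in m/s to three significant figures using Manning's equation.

A = b·y = 25.422 × 0.46 = 11.69 m²
Wide channel: R ≈ y = 0.46 m
Q = (1/n)·A·R^(2/3)·S^(1/2) = (1/0.034) × 11.69 × 0.4600^(2/3) × 0.0022^(1/2) = 9.613 m³/s
V = Q/A = 9.613/11.69 = 0.8221 m/s

0.822 m/s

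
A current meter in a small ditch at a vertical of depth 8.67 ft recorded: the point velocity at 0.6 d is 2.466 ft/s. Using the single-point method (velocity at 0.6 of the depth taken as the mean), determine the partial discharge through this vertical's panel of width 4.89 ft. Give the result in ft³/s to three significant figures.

105 ft³/s

v̄ = v₀.₆ = 2.466 ft/s
q = v̄ × d × w = 2.466 × 8.67 × 4.89 = 104.5 ft³/s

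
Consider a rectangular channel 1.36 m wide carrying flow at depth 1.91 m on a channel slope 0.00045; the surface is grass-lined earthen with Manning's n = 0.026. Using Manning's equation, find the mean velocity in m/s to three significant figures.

A = b·y = 1.36 × 1.91 = 2.598 m²
P = b + 2y = 1.36 + 2×1.91 = 5.180 m
R = A/P = 2.598/5.180 = 0.5015 m
Q = (1/n)·A·R^(2/3)·S^(1/2) = (1/0.026) × 2.598 × 0.5015^(2/3) × 0.00045^(1/2) = 1.338 m³/s
V = Q/A = 1.338/2.598 = 0.5150 m/s

0.515 m/s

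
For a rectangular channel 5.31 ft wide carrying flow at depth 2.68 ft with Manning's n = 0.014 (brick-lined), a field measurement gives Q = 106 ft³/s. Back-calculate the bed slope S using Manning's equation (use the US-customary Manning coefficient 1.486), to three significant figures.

0.00335

A = b·y = 5.31 × 2.68 = 14.23 ft²
P = b + 2y = 5.31 + 2×2.68 = 10.67 ft
R = A/P = 14.23/10.67 = 1.334 ft
S = (Q·n / (1.486·A·R^(2/3)))² = (106×0.014 / (1.486×14.23×1.212))² = 0.003354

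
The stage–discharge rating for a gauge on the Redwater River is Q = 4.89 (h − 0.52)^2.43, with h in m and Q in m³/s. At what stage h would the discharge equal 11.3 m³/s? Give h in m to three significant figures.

h − h₀ = (Q/C)^(1/b) = (11.3/4.89)^(1/2.43) = 1.412 m
h = 0.52 + 1.412 = 1.932 m

1.93 m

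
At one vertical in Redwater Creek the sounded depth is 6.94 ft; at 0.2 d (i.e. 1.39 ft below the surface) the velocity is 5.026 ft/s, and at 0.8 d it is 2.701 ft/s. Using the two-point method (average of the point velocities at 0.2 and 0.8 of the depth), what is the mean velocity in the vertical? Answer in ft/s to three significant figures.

3.86 ft/s

v̄ = (5.026 + 2.701) / 2 = 3.864 ft/s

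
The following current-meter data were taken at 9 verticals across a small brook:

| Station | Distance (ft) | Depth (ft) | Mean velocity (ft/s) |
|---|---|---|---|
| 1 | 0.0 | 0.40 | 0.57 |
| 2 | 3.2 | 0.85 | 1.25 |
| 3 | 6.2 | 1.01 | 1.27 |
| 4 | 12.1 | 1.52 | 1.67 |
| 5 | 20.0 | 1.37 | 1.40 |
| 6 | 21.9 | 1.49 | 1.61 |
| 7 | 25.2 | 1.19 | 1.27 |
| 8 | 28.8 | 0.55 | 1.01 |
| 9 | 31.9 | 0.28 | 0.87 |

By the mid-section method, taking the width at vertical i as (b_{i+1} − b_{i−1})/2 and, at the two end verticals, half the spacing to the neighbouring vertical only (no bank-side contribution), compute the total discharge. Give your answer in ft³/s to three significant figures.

50.0 ft³/s

w_1 = (3.2 − 0.0)/2 = 1.6 ft; q_1 = 0.57 × 0.40 × 1.6 = 0.3648 ft³/s
w_2 = (6.2 − 0.0)/2 = 3.1 ft; q_2 = 1.25 × 0.85 × 3.1 = 3.294 ft³/s
w_3 = (12.1 − 3.2)/2 = 4.45 ft; q_3 = 1.27 × 1.01 × 4.45 = 5.708 ft³/s
w_4 = (20.0 − 6.2)/2 = 6.9 ft; q_4 = 1.67 × 1.52 × 6.9 = 17.51 ft³/s
w_5 = (21.9 − 12.1)/2 = 4.9 ft; q_5 = 1.40 × 1.37 × 4.9 = 9.398 ft³/s
w_6 = (25.2 − 20.0)/2 = 2.6 ft; q_6 = 1.61 × 1.49 × 2.6 = 6.237 ft³/s
w_7 = (28.8 − 21.9)/2 = 3.45 ft; q_7 = 1.27 × 1.19 × 3.45 = 5.214 ft³/s
w_8 = (31.9 − 25.2)/2 = 3.35 ft; q_8 = 1.01 × 0.55 × 3.35 = 1.861 ft³/s
w_9 = (31.9 − 28.8)/2 = 1.55 ft; q_9 = 0.87 × 0.28 × 1.55 = 0.3776 ft³/s
Q = Σ qᵢ = 49.97 ft³/s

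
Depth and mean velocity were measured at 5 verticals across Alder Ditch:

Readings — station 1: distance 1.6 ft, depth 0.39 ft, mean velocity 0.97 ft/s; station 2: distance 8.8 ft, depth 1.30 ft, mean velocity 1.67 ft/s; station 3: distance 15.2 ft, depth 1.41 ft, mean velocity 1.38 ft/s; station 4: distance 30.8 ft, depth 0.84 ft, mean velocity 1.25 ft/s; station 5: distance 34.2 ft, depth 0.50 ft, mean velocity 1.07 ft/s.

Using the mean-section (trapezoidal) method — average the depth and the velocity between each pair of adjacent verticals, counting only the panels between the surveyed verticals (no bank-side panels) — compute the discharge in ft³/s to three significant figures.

Panel 1-2: Δb = 7.2 ft, d̄ = (0.39+1.30)/2 = 0.845, v̄ = (0.97+1.67)/2 = 1.32 → q = 7.2×0.845×1.32 = 8.031 ft³/s
Panel 2-3: Δb = 6.4 ft, d̄ = (1.30+1.41)/2 = 1.355, v̄ = (1.67+1.38)/2 = 1.525 → q = 6.4×1.355×1.525 = 13.22 ft³/s
Panel 3-4: Δb = 15.6 ft, d̄ = (1.41+0.84)/2 = 1.125, v̄ = (1.38+1.25)/2 = 1.315 → q = 15.6×1.125×1.315 = 23.08 ft³/s
Panel 4-5: Δb = 3.4 ft, d̄ = (0.84+0.50)/2 = 0.67, v̄ = (1.25+1.07)/2 = 1.16 → q = 3.4×0.67×1.16 = 2.642 ft³/s
Q = Σ q = 46.98 ft³/s

47.0 ft³/s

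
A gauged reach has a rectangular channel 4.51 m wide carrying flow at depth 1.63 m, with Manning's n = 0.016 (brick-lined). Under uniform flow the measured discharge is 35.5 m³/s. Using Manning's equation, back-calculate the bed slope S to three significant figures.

A = b·y = 4.51 × 1.63 = 7.351 m²
P = b + 2y = 4.51 + 2×1.63 = 7.770 m
R = A/P = 7.351/7.770 = 0.9461 m
S = (Q·n / (1·A·R^(2/3)))² = (35.5×0.016 / (1×7.351×0.9637))² = 0.006428

0.00643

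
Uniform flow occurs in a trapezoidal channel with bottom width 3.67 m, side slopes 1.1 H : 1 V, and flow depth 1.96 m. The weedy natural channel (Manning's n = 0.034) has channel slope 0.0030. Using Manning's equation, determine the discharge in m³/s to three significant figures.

20.8 m³/s

A = (b + z·y)·y = (3.67 + 1.1×1.96)×1.96 = 11.42 m²
P = b + 2y√(1+z²) = 3.67 + 2×1.96×√(1+1.1²) = 9.497 m
R = A/P = 11.42/9.497 = 1.202 m
Q = (1/n)·A·R^(2/3)·S^(1/2) = (1/0.034) × 11.42 × 1.202^(2/3) × 0.0030^(1/2) = 20.80 m³/s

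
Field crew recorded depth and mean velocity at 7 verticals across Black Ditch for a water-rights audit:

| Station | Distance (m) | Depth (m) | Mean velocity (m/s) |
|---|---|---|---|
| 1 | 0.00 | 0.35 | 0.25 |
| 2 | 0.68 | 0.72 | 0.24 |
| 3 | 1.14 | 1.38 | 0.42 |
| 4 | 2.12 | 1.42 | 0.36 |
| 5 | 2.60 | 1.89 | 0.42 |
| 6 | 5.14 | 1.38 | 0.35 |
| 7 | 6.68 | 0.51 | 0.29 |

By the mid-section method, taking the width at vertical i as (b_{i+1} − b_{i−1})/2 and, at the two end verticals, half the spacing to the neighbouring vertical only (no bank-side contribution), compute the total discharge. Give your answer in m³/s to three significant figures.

w_1 = (0.68 − 0.00)/2 = 0.34 m; q_1 = 0.25 × 0.35 × 0.34 = 0.02975 m³/s
w_2 = (1.14 − 0.00)/2 = 0.57 m; q_2 = 0.24 × 0.72 × 0.57 = 0.09850 m³/s
w_3 = (2.12 − 0.68)/2 = 0.72 m; q_3 = 0.42 × 1.38 × 0.72 = 0.4173 m³/s
w_4 = (2.60 − 1.14)/2 = 0.73 m; q_4 = 0.36 × 1.42 × 0.73 = 0.3732 m³/s
w_5 = (5.14 − 2.12)/2 = 1.51 m; q_5 = 0.42 × 1.89 × 1.51 = 1.199 m³/s
w_6 = (6.68 − 2.60)/2 = 2.04 m; q_6 = 0.35 × 1.38 × 2.04 = 0.9853 m³/s
w_7 = (6.68 − 5.14)/2 = 0.77 m; q_7 = 0.29 × 0.51 × 0.77 = 0.1139 m³/s
Q = Σ qᵢ = 3.217 m³/s

3.22 m³/s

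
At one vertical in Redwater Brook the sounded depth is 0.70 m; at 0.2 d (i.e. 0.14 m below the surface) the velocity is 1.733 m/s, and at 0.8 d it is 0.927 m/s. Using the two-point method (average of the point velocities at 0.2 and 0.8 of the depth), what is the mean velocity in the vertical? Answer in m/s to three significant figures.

1.33 m/s

v̄ = (1.733 + 0.927) / 2 = 1.330 m/s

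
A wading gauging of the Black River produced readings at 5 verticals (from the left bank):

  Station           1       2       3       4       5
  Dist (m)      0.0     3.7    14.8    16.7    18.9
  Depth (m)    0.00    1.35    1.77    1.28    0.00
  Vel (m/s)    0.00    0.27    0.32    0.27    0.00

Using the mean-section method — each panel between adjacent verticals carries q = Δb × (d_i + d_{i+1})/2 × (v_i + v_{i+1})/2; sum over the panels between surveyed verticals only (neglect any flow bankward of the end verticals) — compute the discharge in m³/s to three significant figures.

6.49 m³/s

Panel 1-2: Δb = 3.7 m, d̄ = (0.00+1.35)/2 = 0.675, v̄ = (0.00+0.27)/2 = 0.135 → q = 3.7×0.675×0.135 = 0.3372 m³/s
Panel 2-3: Δb = 11.1 m, d̄ = (1.35+1.77)/2 = 1.56, v̄ = (0.27+0.32)/2 = 0.295 → q = 11.1×1.56×0.295 = 5.108 m³/s
Panel 3-4: Δb = 1.9 m, d̄ = (1.77+1.28)/2 = 1.525, v̄ = (0.32+0.27)/2 = 0.295 → q = 1.9×1.525×0.295 = 0.8548 m³/s
Panel 4-5: Δb = 2.2 m, d̄ = (1.28+0.00)/2 = 0.64, v̄ = (0.27+0.00)/2 = 0.135 → q = 2.2×0.64×0.135 = 0.1901 m³/s
Q = Σ q = 6.490 m³/s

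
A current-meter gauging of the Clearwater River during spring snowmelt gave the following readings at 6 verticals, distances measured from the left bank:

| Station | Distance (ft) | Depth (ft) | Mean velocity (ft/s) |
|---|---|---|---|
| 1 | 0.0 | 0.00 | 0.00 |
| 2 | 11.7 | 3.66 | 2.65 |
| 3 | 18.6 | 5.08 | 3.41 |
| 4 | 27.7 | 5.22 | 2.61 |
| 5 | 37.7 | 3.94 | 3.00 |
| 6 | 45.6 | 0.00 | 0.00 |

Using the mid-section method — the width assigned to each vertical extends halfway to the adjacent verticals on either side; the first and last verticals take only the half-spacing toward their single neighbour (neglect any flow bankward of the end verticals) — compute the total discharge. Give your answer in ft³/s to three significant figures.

465 ft³/s

w_2 = (18.6 − 0.0)/2 = 9.3 ft; q_2 = 2.65 × 3.66 × 9.3 = 90.20 ft³/s
w_3 = (27.7 − 11.7)/2 = 8 ft; q_3 = 3.41 × 5.08 × 8 = 138.6 ft³/s
w_4 = (37.7 − 18.6)/2 = 9.55 ft; q_4 = 2.61 × 5.22 × 9.55 = 130.1 ft³/s
w_5 = (45.6 − 27.7)/2 = 8.95 ft; q_5 = 3.00 × 3.94 × 8.95 = 105.8 ft³/s
Stations 1, 6 contribute zero (depth or velocity is 0).
Q = Σ qᵢ = 464.7 ft³/s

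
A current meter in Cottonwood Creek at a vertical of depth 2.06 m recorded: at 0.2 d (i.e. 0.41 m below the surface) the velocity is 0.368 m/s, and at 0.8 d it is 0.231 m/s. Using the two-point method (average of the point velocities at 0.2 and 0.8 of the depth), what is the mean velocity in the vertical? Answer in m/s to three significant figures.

v̄ = (0.368 + 0.231) / 2 = 0.2995 m/s

0.300 m/s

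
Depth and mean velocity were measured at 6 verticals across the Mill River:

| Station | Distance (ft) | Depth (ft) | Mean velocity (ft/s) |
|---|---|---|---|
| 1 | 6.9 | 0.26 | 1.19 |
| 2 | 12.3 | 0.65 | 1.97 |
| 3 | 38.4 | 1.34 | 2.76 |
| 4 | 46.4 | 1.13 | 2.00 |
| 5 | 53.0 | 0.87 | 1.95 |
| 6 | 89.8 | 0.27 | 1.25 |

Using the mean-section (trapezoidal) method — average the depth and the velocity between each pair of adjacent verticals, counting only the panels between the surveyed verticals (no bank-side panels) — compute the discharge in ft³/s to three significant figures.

Panel 1-2: Δb = 5.4 ft, d̄ = (0.26+0.65)/2 = 0.455, v̄ = (1.19+1.97)/2 = 1.58 → q = 5.4×0.455×1.58 = 3.882 ft³/s
Panel 2-3: Δb = 26.1 ft, d̄ = (0.65+1.34)/2 = 0.995, v̄ = (1.97+2.76)/2 = 2.365 → q = 26.1×0.995×2.365 = 61.42 ft³/s
Panel 3-4: Δb = 8 ft, d̄ = (1.34+1.13)/2 = 1.235, v̄ = (2.76+2.00)/2 = 2.38 → q = 8×1.235×2.38 = 23.51 ft³/s
Panel 4-5: Δb = 6.6 ft, d̄ = (1.13+0.87)/2 = 1, v̄ = (2.00+1.95)/2 = 1.975 → q = 6.6×1×1.975 = 13.04 ft³/s
Panel 5-6: Δb = 36.8 ft, d̄ = (0.87+0.27)/2 = 0.57, v̄ = (1.95+1.25)/2 = 1.6 → q = 36.8×0.57×1.6 = 33.56 ft³/s
Q = Σ q = 135.4 ft³/s

135 ft³/s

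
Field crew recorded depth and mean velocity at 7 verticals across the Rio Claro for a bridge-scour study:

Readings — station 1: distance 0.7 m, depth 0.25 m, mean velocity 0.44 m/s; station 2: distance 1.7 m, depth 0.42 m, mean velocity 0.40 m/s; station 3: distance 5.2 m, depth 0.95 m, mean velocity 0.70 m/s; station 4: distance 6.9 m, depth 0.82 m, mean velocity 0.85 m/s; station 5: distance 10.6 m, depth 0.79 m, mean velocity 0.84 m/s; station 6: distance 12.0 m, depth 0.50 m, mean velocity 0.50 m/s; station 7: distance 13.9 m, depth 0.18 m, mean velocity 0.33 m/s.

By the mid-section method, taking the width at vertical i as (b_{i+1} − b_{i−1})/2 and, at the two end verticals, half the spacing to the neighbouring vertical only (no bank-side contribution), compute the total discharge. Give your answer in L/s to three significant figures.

w_1 = (1.7 − 0.7)/2 = 0.5 m; q_1 = 0.44 × 0.25 × 0.5 = 0.05500 m³/s
w_2 = (5.2 − 0.7)/2 = 2.25 m; q_2 = 0.40 × 0.42 × 2.25 = 0.3780 m³/s
w_3 = (6.9 − 1.7)/2 = 2.6 m; q_3 = 0.70 × 0.95 × 2.6 = 1.729 m³/s
w_4 = (10.6 − 5.2)/2 = 2.7 m; q_4 = 0.85 × 0.82 × 2.7 = 1.882 m³/s
w_5 = (12.0 − 6.9)/2 = 2.55 m; q_5 = 0.84 × 0.79 × 2.55 = 1.692 m³/s
w_6 = (13.9 − 10.6)/2 = 1.65 m; q_6 = 0.50 × 0.50 × 1.65 = 0.4125 m³/s
w_7 = (13.9 − 12.0)/2 = 0.95 m; q_7 = 0.33 × 0.18 × 0.95 = 0.05643 m³/s
Q = Σ qᵢ = 6.205 m³/s
= 6.205 × 1000 = 6205 L/s

6210 L/s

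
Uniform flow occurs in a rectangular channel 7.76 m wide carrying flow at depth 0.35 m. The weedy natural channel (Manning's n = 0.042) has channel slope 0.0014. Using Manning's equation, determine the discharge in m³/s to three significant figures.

A = b·y = 7.76 × 0.35 = 2.716 m²
P = b + 2y = 7.76 + 2×0.35 = 8.460 m
R = A/P = 2.716/8.460 = 0.3210 m
Q = (1/n)·A·R^(2/3)·S^(1/2) = (1/0.042) × 2.716 × 0.3210^(2/3) × 0.0014^(1/2) = 1.134 m³/s

1.13 m³/s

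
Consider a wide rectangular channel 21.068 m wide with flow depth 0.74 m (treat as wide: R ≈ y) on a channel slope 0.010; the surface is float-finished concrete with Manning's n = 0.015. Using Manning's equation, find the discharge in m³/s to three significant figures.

A = b·y = 21.068 × 0.74 = 15.59 m²
Wide channel: R ≈ y = 0.74 m
Q = (1/n)·A·R^(2/3)·S^(1/2) = (1/0.015) × 15.59 × 0.7400^(2/3) × 0.010^(1/2) = 85.03 m³/s

85.0 m³/s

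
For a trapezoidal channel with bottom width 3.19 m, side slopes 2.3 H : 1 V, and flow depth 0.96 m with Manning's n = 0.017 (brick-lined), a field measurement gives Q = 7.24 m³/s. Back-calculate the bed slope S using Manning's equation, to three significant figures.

0.00101

A = (b + z·y)·y = (3.19 + 2.3×0.96)×0.96 = 5.182 m²
P = b + 2y√(1+z²) = 3.19 + 2×0.96×√(1+2.3²) = 8.005 m
R = A/P = 5.182/8.005 = 0.6473 m
S = (Q·n / (1·A·R^(2/3)))² = (7.24×0.017 / (1×5.182×0.7483))² = 0.001007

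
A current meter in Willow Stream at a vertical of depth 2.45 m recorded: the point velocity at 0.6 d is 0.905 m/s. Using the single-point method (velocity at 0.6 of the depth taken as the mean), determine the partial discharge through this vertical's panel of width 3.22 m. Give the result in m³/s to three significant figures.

v̄ = v₀.₆ = 0.905 m/s
q = v̄ × d × w = 0.9050 × 2.45 × 3.22 = 7.140 m³/s

7.14 m³/s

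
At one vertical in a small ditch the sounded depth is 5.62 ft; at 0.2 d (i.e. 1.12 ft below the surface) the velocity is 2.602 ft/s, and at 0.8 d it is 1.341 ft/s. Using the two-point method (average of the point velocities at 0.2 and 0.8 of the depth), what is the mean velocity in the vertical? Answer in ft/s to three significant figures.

v̄ = (2.602 + 1.341) / 2 = 1.972 ft/s

1.97 ft/s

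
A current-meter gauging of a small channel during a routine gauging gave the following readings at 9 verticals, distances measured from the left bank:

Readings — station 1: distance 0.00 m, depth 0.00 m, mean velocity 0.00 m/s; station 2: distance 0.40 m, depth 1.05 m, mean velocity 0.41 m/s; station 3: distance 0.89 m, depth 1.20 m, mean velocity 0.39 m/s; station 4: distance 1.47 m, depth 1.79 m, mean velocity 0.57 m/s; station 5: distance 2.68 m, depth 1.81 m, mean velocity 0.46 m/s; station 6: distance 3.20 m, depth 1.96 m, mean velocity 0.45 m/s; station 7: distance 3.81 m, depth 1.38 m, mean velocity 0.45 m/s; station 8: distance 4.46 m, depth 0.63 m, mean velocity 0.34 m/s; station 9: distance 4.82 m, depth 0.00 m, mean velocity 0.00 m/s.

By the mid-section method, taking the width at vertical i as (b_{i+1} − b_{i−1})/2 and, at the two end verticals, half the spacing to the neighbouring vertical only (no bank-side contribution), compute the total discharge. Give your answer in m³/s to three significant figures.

w_2 = (0.89 − 0.00)/2 = 0.445 m; q_2 = 0.41 × 1.05 × 0.445 = 0.1916 m³/s
w_3 = (1.47 − 0.40)/2 = 0.535 m; q_3 = 0.39 × 1.20 × 0.535 = 0.2504 m³/s
w_4 = (2.68 − 0.89)/2 = 0.895 m; q_4 = 0.57 × 1.79 × 0.895 = 0.9132 m³/s
w_5 = (3.20 − 1.47)/2 = 0.865 m; q_5 = 0.46 × 1.81 × 0.865 = 0.7202 m³/s
w_6 = (3.81 − 2.68)/2 = 0.565 m; q_6 = 0.45 × 1.96 × 0.565 = 0.4983 m³/s
w_7 = (4.46 − 3.20)/2 = 0.63 m; q_7 = 0.45 × 1.38 × 0.63 = 0.3912 m³/s
w_8 = (4.82 − 3.81)/2 = 0.505 m; q_8 = 0.34 × 0.63 × 0.505 = 0.1082 m³/s
Stations 1, 9 contribute zero (depth or velocity is 0).
Q = Σ qᵢ = 3.073 m³/s

3.07 m³/s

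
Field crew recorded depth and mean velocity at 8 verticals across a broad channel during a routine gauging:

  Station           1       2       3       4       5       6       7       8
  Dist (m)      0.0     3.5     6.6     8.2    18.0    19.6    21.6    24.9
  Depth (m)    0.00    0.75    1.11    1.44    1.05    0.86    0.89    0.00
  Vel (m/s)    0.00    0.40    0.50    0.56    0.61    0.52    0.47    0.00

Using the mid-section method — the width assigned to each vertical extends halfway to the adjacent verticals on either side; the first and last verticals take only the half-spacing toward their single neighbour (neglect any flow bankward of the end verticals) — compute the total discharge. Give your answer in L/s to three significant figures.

w_2 = (6.6 − 0.0)/2 = 3.3 m; q_2 = 0.40 × 0.75 × 3.3 = 0.9900 m³/s
w_3 = (8.2 − 3.5)/2 = 2.35 m; q_3 = 0.50 × 1.11 × 2.35 = 1.304 m³/s
w_4 = (18.0 − 6.6)/2 = 5.7 m; q_4 = 0.56 × 1.44 × 5.7 = 4.596 m³/s
w_5 = (19.6 − 8.2)/2 = 5.7 m; q_5 = 0.61 × 1.05 × 5.7 = 3.651 m³/s
w_6 = (21.6 − 18.0)/2 = 1.8 m; q_6 = 0.52 × 0.86 × 1.8 = 0.8050 m³/s
w_7 = (24.9 − 19.6)/2 = 2.65 m; q_7 = 0.47 × 0.89 × 2.65 = 1.108 m³/s
Stations 1, 8 contribute zero (depth or velocity is 0).
Q = Σ qᵢ = 12.46 m³/s
= 12.46 × 1000 = 12460 L/s

12500 L/s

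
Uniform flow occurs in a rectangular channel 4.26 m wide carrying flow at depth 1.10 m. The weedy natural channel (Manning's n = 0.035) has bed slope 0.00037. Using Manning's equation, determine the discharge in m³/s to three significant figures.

2.08 m³/s

A = b·y = 4.26 × 1.10 = 4.686 m²
P = b + 2y = 4.26 + 2×1.10 = 6.460 m
R = A/P = 4.686/6.460 = 0.7254 m
Q = (1/n)·A·R^(2/3)·S^(1/2) = (1/0.035) × 4.686 × 0.7254^(2/3) × 0.00037^(1/2) = 2.079 m³/s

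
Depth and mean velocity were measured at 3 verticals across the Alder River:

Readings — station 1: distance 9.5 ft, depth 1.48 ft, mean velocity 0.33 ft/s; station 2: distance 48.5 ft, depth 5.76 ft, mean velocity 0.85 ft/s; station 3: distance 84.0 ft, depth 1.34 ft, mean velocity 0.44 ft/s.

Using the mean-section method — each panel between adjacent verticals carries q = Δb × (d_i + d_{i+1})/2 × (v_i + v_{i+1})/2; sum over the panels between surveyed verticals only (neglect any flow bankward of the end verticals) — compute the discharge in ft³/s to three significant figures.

165 ft³/s

Panel 1-2: Δb = 39 ft, d̄ = (1.48+5.76)/2 = 3.62, v̄ = (0.33+0.85)/2 = 0.59 → q = 39×3.62×0.59 = 83.30 ft³/s
Panel 2-3: Δb = 35.5 ft, d̄ = (5.76+1.34)/2 = 3.55, v̄ = (0.85+0.44)/2 = 0.645 → q = 35.5×3.55×0.645 = 81.29 ft³/s
Q = Σ q = 164.6 ft³/s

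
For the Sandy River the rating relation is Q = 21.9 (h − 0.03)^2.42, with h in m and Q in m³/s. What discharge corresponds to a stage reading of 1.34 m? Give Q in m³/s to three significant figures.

42.1 m³/s

Q = 21.9 × (1.34 − 0.03)^2.42 = 21.9 × 1.31^2.42 = 42.10 m³/s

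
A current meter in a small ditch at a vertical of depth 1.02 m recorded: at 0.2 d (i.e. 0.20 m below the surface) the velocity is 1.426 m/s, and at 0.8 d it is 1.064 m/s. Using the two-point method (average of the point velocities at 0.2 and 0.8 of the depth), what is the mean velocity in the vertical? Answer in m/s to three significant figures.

v̄ = (1.426 + 1.064) / 2 = 1.245 m/s

1.25 m/s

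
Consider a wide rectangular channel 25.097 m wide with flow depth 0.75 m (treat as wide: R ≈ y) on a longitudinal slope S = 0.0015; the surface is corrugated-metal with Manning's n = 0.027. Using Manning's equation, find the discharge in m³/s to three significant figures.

A = b·y = 25.097 × 0.75 = 18.82 m²
Wide channel: R ≈ y = 0.75 m
Q = (1/n)·A·R^(2/3)·S^(1/2) = (1/0.027) × 18.82 × 0.7500^(2/3) × 0.0015^(1/2) = 22.29 m³/s

22.3 m³/s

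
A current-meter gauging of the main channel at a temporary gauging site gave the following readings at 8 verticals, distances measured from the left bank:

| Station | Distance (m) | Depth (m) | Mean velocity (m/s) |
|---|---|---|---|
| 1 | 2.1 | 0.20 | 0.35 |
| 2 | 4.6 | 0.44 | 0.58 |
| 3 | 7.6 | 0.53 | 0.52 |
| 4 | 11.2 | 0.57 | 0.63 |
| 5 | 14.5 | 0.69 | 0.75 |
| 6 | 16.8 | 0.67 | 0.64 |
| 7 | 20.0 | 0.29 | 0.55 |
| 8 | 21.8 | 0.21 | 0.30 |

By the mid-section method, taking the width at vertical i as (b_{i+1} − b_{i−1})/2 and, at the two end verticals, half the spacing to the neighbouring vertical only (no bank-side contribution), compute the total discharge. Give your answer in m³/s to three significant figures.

w_1 = (4.6 − 2.1)/2 = 1.25 m; q_1 = 0.35 × 0.20 × 1.25 = 0.08750 m³/s
w_2 = (7.6 − 2.1)/2 = 2.75 m; q_2 = 0.58 × 0.44 × 2.75 = 0.7018 m³/s
w_3 = (11.2 − 4.6)/2 = 3.3 m; q_3 = 0.52 × 0.53 × 3.3 = 0.9095 m³/s
w_4 = (14.5 − 7.6)/2 = 3.45 m; q_4 = 0.63 × 0.57 × 3.45 = 1.239 m³/s
w_5 = (16.8 − 11.2)/2 = 2.8 m; q_5 = 0.75 × 0.69 × 2.8 = 1.449 m³/s
w_6 = (20.0 − 14.5)/2 = 2.75 m; q_6 = 0.64 × 0.67 × 2.75 = 1.179 m³/s
w_7 = (21.8 − 16.8)/2 = 2.5 m; q_7 = 0.55 × 0.29 × 2.5 = 0.3988 m³/s
w_8 = (21.8 − 20.0)/2 = 0.9 m; q_8 = 0.30 × 0.21 × 0.9 = 0.05670 m³/s
Q = Σ qᵢ = 6.021 m³/s

6.02 m³/s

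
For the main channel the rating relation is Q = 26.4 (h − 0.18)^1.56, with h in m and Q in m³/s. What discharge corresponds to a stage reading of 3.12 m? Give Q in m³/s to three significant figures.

142 m³/s

Q = 26.4 × (3.12 − 0.18)^1.56 = 26.4 × 2.94^1.56 = 142.0 m³/s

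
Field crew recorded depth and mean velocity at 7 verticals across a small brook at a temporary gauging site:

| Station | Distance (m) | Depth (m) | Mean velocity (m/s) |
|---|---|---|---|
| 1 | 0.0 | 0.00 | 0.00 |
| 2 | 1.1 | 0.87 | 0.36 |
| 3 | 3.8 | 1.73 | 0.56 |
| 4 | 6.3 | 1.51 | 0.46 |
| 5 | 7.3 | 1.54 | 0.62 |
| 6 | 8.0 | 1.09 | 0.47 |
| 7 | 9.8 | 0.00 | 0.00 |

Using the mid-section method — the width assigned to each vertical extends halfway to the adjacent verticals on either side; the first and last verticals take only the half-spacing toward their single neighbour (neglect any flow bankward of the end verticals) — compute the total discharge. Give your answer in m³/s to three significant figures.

w_2 = (3.8 − 0.0)/2 = 1.9 m; q_2 = 0.36 × 0.87 × 1.9 = 0.5951 m³/s
w_3 = (6.3 − 1.1)/2 = 2.6 m; q_3 = 0.56 × 1.73 × 2.6 = 2.519 m³/s
w_4 = (7.3 − 3.8)/2 = 1.75 m; q_4 = 0.46 × 1.51 × 1.75 = 1.216 m³/s
w_5 = (8.0 − 6.3)/2 = 0.85 m; q_5 = 0.62 × 1.54 × 0.85 = 0.8116 m³/s
w_6 = (9.8 − 7.3)/2 = 1.25 m; q_6 = 0.47 × 1.09 × 1.25 = 0.6404 m³/s
Stations 1, 7 contribute zero (depth or velocity is 0).
Q = Σ qᵢ = 5.781 m³/s

5.78 m³/s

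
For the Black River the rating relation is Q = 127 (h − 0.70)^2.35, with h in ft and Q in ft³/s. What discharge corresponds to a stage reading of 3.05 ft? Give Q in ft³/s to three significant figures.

946 ft³/s

Q = 127 × (3.05 − 0.70)^2.35 = 127 × 2.35^2.35 = 945.8 ft³/s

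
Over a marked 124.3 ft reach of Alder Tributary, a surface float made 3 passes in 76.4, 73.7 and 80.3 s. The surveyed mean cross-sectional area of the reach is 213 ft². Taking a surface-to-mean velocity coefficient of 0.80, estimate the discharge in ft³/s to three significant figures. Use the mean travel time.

276 ft³/s

t̄ = (76.4 + 73.7 + 80.3) / 3 = 76.8 s
v_surface = L / t̄ = 124.3 / 76.8 = 1.618 ft/s
v_mean = 0.80 × 1.618 = 1.295 ft/s
Q = A × v_mean = 213 × 1.295 = 275.8 ft³/s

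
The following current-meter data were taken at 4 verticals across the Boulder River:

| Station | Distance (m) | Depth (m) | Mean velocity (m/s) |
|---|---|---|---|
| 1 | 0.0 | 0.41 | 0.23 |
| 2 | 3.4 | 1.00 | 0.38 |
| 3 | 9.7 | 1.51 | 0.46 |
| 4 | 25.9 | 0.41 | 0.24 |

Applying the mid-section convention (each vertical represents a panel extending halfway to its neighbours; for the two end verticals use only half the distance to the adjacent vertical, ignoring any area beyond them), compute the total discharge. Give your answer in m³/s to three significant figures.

10.6 m³/s

w_1 = (3.4 − 0.0)/2 = 1.7 m; q_1 = 0.23 × 0.41 × 1.7 = 0.1603 m³/s
w_2 = (9.7 − 0.0)/2 = 4.85 m; q_2 = 0.38 × 1.00 × 4.85 = 1.843 m³/s
w_3 = (25.9 − 3.4)/2 = 11.25 m; q_3 = 0.46 × 1.51 × 11.25 = 7.814 m³/s
w_4 = (25.9 − 9.7)/2 = 8.1 m; q_4 = 0.24 × 0.41 × 8.1 = 0.7970 m³/s
Q = Σ qᵢ = 10.61 m³/s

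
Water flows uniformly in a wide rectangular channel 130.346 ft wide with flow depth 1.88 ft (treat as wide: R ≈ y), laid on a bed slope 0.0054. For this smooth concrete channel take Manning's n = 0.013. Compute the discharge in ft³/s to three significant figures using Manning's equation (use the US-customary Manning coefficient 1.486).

A = b·y = 130.346 × 1.88 = 245.1 ft²
Wide channel: R ≈ y = 1.88 ft
Q = (1.486/n)·A·R^(2/3)·S^(1/2) = (1.486/0.013) × 245.1 × 1.880^(2/3) × 0.0054^(1/2) = 3135 ft³/s

3140 ft³/s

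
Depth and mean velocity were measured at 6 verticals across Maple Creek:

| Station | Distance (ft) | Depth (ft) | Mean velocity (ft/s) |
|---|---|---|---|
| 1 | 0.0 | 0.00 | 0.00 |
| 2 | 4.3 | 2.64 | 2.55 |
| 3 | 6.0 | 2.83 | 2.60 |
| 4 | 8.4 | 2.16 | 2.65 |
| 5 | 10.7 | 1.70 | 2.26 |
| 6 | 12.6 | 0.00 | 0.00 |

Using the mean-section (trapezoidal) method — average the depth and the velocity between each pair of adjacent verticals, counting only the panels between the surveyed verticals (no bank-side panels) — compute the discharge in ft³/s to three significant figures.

Panel 1-2: Δb = 4.3 ft, d̄ = (0.00+2.64)/2 = 1.32, v̄ = (0.00+2.55)/2 = 1.275 → q = 4.3×1.32×1.275 = 7.237 ft³/s
Panel 2-3: Δb = 1.7 ft, d̄ = (2.64+2.83)/2 = 2.735, v̄ = (2.55+2.60)/2 = 2.575 → q = 1.7×2.735×2.575 = 11.97 ft³/s
Panel 3-4: Δb = 2.4 ft, d̄ = (2.83+2.16)/2 = 2.495, v̄ = (2.60+2.65)/2 = 2.625 → q = 2.4×2.495×2.625 = 15.72 ft³/s
Panel 4-5: Δb = 2.3 ft, d̄ = (2.16+1.70)/2 = 1.93, v̄ = (2.65+2.26)/2 = 2.455 → q = 2.3×1.93×2.455 = 10.90 ft³/s
Panel 5-6: Δb = 1.9 ft, d̄ = (1.70+0.00)/2 = 0.85, v̄ = (2.26+0.00)/2 = 1.13 → q = 1.9×0.85×1.13 = 1.825 ft³/s
Q = Σ q = 47.65 ft³/s

47.7 ft³/s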